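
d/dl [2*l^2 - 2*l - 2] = 4*l - 2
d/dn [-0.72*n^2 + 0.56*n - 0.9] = 0.56 - 1.44*n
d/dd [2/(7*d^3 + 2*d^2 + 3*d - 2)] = 2*(-21*d^2 - 4*d - 3)/(7*d^3 + 2*d^2 + 3*d - 2)^2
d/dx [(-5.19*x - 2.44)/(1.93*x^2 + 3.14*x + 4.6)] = (10.0167*x^2 + 9.4184*x - 16.2124)/(3.7249*x^4 + 12.1204*x^3 + 27.6156*x^2 + 28.888*x + 21.16)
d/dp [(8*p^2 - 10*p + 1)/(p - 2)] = (8*p^2 - 32*p + 19)/(p^2 - 4*p + 4)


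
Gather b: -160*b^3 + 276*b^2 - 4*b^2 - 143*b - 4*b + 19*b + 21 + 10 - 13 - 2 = -160*b^3 + 272*b^2 - 128*b + 16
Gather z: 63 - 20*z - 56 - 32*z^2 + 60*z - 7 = -32*z^2 + 40*z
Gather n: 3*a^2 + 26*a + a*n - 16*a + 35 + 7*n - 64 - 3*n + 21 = 3*a^2 + 10*a + n*(a + 4) - 8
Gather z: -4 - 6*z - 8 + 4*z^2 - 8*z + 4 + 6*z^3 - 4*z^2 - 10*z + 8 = 6*z^3 - 24*z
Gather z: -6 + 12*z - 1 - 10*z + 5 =2*z - 2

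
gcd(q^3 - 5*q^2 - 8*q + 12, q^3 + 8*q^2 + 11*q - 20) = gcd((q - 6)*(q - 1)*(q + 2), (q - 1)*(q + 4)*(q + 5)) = q - 1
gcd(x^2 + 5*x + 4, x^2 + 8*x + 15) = 1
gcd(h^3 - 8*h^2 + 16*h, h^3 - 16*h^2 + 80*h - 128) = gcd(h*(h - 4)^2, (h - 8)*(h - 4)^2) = h^2 - 8*h + 16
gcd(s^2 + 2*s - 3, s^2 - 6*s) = 1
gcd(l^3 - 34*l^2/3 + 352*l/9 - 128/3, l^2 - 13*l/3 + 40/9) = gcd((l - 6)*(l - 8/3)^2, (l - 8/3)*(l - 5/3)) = l - 8/3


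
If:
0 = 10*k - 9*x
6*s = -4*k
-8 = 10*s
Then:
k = 6/5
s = -4/5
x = 4/3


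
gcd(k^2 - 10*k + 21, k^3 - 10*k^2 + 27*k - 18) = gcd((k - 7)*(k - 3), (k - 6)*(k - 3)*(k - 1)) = k - 3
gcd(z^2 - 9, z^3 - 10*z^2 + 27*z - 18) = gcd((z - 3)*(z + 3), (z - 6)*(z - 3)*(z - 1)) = z - 3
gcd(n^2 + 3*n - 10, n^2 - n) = 1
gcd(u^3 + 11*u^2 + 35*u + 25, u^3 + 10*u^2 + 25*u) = u^2 + 10*u + 25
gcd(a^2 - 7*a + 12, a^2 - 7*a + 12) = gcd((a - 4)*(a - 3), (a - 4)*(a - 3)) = a^2 - 7*a + 12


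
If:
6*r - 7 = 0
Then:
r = 7/6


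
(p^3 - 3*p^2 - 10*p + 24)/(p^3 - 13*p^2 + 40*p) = (p^3 - 3*p^2 - 10*p + 24)/(p*(p^2 - 13*p + 40))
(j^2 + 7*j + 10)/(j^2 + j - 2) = (j + 5)/(j - 1)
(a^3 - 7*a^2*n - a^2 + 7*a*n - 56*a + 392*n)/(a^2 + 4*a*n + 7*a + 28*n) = (a^2 - 7*a*n - 8*a + 56*n)/(a + 4*n)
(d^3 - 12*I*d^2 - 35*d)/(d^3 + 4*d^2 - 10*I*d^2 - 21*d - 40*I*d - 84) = d*(d - 5*I)/(d^2 + d*(4 - 3*I) - 12*I)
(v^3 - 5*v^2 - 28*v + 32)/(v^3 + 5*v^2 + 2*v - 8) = (v - 8)/(v + 2)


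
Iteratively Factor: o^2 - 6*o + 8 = (o - 2)*(o - 4)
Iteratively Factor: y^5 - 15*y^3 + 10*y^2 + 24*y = (y + 1)*(y^4 - y^3 - 14*y^2 + 24*y) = (y + 1)*(y + 4)*(y^3 - 5*y^2 + 6*y) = (y - 2)*(y + 1)*(y + 4)*(y^2 - 3*y) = y*(y - 2)*(y + 1)*(y + 4)*(y - 3)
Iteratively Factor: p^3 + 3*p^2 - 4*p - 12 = (p + 3)*(p^2 - 4) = (p + 2)*(p + 3)*(p - 2)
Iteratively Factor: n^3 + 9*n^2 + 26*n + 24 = (n + 3)*(n^2 + 6*n + 8) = (n + 3)*(n + 4)*(n + 2)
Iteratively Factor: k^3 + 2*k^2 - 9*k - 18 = (k + 3)*(k^2 - k - 6) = (k - 3)*(k + 3)*(k + 2)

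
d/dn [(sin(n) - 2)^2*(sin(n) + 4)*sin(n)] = 4*(sin(n)^3 - 6*sin(n) + 4)*cos(n)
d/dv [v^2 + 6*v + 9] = 2*v + 6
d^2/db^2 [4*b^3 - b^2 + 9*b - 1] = 24*b - 2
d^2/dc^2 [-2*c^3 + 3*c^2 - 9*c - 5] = 6 - 12*c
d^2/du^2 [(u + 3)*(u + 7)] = 2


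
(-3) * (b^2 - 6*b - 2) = -3*b^2 + 18*b + 6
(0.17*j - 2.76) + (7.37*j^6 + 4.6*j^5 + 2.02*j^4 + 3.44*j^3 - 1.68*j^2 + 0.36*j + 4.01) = 7.37*j^6 + 4.6*j^5 + 2.02*j^4 + 3.44*j^3 - 1.68*j^2 + 0.53*j + 1.25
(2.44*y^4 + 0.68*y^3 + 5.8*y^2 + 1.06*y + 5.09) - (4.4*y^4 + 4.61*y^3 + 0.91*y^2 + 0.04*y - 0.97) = -1.96*y^4 - 3.93*y^3 + 4.89*y^2 + 1.02*y + 6.06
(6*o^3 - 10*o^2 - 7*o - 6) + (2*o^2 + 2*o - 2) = 6*o^3 - 8*o^2 - 5*o - 8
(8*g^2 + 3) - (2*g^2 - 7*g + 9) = 6*g^2 + 7*g - 6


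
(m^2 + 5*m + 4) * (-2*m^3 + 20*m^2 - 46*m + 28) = -2*m^5 + 10*m^4 + 46*m^3 - 122*m^2 - 44*m + 112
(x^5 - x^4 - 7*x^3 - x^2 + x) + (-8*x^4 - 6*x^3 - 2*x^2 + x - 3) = x^5 - 9*x^4 - 13*x^3 - 3*x^2 + 2*x - 3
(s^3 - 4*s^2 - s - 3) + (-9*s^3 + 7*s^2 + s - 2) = -8*s^3 + 3*s^2 - 5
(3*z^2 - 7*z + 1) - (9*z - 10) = 3*z^2 - 16*z + 11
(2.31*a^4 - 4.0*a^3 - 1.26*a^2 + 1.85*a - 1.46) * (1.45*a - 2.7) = 3.3495*a^5 - 12.037*a^4 + 8.973*a^3 + 6.0845*a^2 - 7.112*a + 3.942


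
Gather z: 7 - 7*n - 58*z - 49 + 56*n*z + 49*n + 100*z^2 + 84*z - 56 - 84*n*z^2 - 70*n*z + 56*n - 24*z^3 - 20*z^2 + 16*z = 98*n - 24*z^3 + z^2*(80 - 84*n) + z*(42 - 14*n) - 98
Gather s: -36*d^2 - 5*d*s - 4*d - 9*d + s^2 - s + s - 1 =-36*d^2 - 5*d*s - 13*d + s^2 - 1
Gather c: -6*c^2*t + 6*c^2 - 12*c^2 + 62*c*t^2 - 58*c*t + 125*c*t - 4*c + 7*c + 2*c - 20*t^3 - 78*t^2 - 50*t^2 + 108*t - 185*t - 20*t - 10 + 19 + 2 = c^2*(-6*t - 6) + c*(62*t^2 + 67*t + 5) - 20*t^3 - 128*t^2 - 97*t + 11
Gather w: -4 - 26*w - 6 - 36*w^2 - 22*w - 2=-36*w^2 - 48*w - 12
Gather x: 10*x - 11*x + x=0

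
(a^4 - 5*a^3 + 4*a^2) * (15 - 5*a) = -5*a^5 + 40*a^4 - 95*a^3 + 60*a^2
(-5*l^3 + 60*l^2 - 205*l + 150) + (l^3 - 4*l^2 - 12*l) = -4*l^3 + 56*l^2 - 217*l + 150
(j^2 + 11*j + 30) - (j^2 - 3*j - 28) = 14*j + 58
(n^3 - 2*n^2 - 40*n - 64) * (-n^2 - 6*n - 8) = -n^5 - 4*n^4 + 44*n^3 + 320*n^2 + 704*n + 512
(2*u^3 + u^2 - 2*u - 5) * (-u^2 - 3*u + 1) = -2*u^5 - 7*u^4 + u^3 + 12*u^2 + 13*u - 5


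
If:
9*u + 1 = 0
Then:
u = -1/9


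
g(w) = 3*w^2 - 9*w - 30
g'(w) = 6*w - 9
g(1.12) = -36.32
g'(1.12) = -2.28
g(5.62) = 14.17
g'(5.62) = 24.72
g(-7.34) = 197.69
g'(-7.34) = -53.04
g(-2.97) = 23.19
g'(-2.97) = -26.82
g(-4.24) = 62.09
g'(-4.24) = -34.44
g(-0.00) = -30.00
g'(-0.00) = -9.00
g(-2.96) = 22.92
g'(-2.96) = -26.76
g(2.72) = -32.28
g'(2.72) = 7.32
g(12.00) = 294.00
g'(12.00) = 63.00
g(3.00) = -30.00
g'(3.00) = 9.00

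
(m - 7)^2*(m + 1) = m^3 - 13*m^2 + 35*m + 49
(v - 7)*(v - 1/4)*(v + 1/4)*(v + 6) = v^4 - v^3 - 673*v^2/16 + v/16 + 21/8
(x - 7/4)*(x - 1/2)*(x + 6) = x^3 + 15*x^2/4 - 101*x/8 + 21/4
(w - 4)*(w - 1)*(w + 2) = w^3 - 3*w^2 - 6*w + 8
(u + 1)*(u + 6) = u^2 + 7*u + 6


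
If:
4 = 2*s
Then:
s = 2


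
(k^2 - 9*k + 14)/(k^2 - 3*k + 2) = (k - 7)/(k - 1)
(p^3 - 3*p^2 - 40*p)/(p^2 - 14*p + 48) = p*(p + 5)/(p - 6)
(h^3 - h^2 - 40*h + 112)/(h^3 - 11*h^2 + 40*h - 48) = (h + 7)/(h - 3)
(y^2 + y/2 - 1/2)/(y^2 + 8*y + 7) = (y - 1/2)/(y + 7)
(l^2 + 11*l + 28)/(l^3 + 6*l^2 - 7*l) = (l + 4)/(l*(l - 1))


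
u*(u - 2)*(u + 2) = u^3 - 4*u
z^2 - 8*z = z*(z - 8)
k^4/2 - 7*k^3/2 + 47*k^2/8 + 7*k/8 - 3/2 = (k/2 + 1/4)*(k - 4)*(k - 3)*(k - 1/2)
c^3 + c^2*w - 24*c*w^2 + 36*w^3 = (c - 3*w)*(c - 2*w)*(c + 6*w)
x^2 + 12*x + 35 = (x + 5)*(x + 7)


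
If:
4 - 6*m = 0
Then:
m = 2/3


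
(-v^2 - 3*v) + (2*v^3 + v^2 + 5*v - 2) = 2*v^3 + 2*v - 2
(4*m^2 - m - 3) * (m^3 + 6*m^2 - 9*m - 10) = 4*m^5 + 23*m^4 - 45*m^3 - 49*m^2 + 37*m + 30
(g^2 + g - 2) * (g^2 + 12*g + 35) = g^4 + 13*g^3 + 45*g^2 + 11*g - 70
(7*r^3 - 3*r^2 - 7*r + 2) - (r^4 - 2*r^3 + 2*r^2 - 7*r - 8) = -r^4 + 9*r^3 - 5*r^2 + 10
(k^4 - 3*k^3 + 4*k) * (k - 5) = k^5 - 8*k^4 + 15*k^3 + 4*k^2 - 20*k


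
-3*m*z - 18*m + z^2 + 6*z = (-3*m + z)*(z + 6)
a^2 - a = a*(a - 1)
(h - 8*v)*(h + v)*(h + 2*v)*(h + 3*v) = h^4 - 2*h^3*v - 37*h^2*v^2 - 82*h*v^3 - 48*v^4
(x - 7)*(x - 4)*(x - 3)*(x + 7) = x^4 - 7*x^3 - 37*x^2 + 343*x - 588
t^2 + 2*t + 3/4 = (t + 1/2)*(t + 3/2)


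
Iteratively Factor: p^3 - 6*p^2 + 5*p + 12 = (p + 1)*(p^2 - 7*p + 12) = (p - 3)*(p + 1)*(p - 4)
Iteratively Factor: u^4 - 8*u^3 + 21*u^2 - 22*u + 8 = (u - 1)*(u^3 - 7*u^2 + 14*u - 8) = (u - 4)*(u - 1)*(u^2 - 3*u + 2) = (u - 4)*(u - 2)*(u - 1)*(u - 1)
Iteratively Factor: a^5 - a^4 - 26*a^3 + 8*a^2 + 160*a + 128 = (a + 4)*(a^4 - 5*a^3 - 6*a^2 + 32*a + 32) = (a - 4)*(a + 4)*(a^3 - a^2 - 10*a - 8) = (a - 4)*(a + 2)*(a + 4)*(a^2 - 3*a - 4) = (a - 4)*(a + 1)*(a + 2)*(a + 4)*(a - 4)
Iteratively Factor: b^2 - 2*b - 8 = (b - 4)*(b + 2)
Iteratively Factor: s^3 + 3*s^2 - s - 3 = (s + 3)*(s^2 - 1) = (s - 1)*(s + 3)*(s + 1)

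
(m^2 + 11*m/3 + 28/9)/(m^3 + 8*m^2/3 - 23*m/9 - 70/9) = (3*m + 4)/(3*m^2 + m - 10)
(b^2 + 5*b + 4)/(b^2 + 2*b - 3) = (b^2 + 5*b + 4)/(b^2 + 2*b - 3)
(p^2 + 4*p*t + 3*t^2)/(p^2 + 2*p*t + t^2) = (p + 3*t)/(p + t)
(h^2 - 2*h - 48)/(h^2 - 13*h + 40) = (h + 6)/(h - 5)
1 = 1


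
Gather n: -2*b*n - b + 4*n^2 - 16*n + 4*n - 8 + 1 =-b + 4*n^2 + n*(-2*b - 12) - 7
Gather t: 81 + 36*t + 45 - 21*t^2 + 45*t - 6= -21*t^2 + 81*t + 120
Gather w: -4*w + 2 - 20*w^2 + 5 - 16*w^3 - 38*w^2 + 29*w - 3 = -16*w^3 - 58*w^2 + 25*w + 4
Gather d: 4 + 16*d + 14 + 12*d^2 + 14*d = 12*d^2 + 30*d + 18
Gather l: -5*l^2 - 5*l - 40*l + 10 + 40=-5*l^2 - 45*l + 50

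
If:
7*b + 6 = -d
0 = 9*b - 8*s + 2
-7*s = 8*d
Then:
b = -74/77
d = 8/11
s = -64/77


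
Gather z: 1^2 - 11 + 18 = 8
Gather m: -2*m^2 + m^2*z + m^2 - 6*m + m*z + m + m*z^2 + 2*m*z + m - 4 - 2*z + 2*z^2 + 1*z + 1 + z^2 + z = m^2*(z - 1) + m*(z^2 + 3*z - 4) + 3*z^2 - 3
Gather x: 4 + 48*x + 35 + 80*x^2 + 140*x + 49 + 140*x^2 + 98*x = 220*x^2 + 286*x + 88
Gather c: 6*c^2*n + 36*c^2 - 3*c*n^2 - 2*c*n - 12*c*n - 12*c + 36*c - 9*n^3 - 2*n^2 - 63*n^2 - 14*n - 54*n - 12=c^2*(6*n + 36) + c*(-3*n^2 - 14*n + 24) - 9*n^3 - 65*n^2 - 68*n - 12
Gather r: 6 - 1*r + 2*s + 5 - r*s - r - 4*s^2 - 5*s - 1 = r*(-s - 2) - 4*s^2 - 3*s + 10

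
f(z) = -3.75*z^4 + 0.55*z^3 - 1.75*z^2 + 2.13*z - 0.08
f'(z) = -15.0*z^3 + 1.65*z^2 - 3.5*z + 2.13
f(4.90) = -2128.75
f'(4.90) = -1740.14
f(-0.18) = -0.53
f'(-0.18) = 2.90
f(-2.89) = -295.72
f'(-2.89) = 388.09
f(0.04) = 0.00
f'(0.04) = 1.99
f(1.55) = -20.58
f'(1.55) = -55.19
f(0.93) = -1.98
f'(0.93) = -11.76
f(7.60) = -12354.35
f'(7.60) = -6513.81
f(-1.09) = -10.49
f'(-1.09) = 27.33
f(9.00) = -24325.46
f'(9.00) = -10830.72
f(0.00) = -0.08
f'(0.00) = 2.13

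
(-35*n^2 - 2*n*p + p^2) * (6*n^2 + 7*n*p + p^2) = -210*n^4 - 257*n^3*p - 43*n^2*p^2 + 5*n*p^3 + p^4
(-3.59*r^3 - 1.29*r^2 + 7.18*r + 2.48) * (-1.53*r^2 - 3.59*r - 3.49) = 5.4927*r^5 + 14.8618*r^4 + 6.1748*r^3 - 25.0685*r^2 - 33.9614*r - 8.6552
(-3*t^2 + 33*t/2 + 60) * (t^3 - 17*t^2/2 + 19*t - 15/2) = -3*t^5 + 42*t^4 - 549*t^3/4 - 174*t^2 + 4065*t/4 - 450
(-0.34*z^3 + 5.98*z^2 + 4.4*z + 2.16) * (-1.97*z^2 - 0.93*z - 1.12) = 0.6698*z^5 - 11.4644*z^4 - 13.8486*z^3 - 15.0448*z^2 - 6.9368*z - 2.4192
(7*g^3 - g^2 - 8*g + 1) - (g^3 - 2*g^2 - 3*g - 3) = 6*g^3 + g^2 - 5*g + 4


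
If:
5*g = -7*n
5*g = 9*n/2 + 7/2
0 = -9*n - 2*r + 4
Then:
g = 49/115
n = -7/23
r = 155/46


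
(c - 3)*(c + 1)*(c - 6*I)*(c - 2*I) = c^4 - 2*c^3 - 8*I*c^3 - 15*c^2 + 16*I*c^2 + 24*c + 24*I*c + 36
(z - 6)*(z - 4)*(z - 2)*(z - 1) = z^4 - 13*z^3 + 56*z^2 - 92*z + 48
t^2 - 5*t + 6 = (t - 3)*(t - 2)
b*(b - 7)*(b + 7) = b^3 - 49*b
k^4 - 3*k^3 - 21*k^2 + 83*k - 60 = (k - 4)*(k - 3)*(k - 1)*(k + 5)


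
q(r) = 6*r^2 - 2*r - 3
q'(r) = 12*r - 2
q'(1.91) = 20.92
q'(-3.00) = -38.00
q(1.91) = 15.07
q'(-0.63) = -9.56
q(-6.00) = 225.00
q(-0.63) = 0.64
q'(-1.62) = -21.44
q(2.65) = 33.84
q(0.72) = -1.33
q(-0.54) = -0.17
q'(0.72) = 6.64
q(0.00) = -3.00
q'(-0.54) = -8.48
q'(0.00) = -2.00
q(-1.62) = 15.99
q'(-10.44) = -127.28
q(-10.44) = 671.84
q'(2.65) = 29.80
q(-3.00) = 57.00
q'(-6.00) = -74.00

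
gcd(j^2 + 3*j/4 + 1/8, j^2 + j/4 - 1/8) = j + 1/2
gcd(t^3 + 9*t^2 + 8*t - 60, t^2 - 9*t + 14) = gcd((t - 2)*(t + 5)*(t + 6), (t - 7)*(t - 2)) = t - 2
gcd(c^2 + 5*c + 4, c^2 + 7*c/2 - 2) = c + 4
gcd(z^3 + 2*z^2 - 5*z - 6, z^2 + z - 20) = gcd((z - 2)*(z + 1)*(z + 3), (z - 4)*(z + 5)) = 1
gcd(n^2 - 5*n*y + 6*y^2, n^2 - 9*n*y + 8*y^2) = 1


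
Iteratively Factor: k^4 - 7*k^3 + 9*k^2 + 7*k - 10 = (k - 1)*(k^3 - 6*k^2 + 3*k + 10) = (k - 5)*(k - 1)*(k^2 - k - 2) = (k - 5)*(k - 2)*(k - 1)*(k + 1)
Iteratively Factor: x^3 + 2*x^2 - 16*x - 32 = (x - 4)*(x^2 + 6*x + 8) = (x - 4)*(x + 4)*(x + 2)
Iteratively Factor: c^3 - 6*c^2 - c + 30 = (c - 3)*(c^2 - 3*c - 10) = (c - 3)*(c + 2)*(c - 5)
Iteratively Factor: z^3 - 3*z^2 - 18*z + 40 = (z + 4)*(z^2 - 7*z + 10) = (z - 5)*(z + 4)*(z - 2)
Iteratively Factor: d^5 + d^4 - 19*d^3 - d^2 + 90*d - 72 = (d + 4)*(d^4 - 3*d^3 - 7*d^2 + 27*d - 18) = (d - 2)*(d + 4)*(d^3 - d^2 - 9*d + 9) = (d - 3)*(d - 2)*(d + 4)*(d^2 + 2*d - 3) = (d - 3)*(d - 2)*(d - 1)*(d + 4)*(d + 3)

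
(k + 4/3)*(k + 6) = k^2 + 22*k/3 + 8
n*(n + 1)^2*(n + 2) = n^4 + 4*n^3 + 5*n^2 + 2*n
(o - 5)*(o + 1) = o^2 - 4*o - 5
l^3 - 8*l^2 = l^2*(l - 8)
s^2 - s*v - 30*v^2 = (s - 6*v)*(s + 5*v)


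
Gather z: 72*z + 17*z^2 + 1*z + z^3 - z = z^3 + 17*z^2 + 72*z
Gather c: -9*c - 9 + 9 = -9*c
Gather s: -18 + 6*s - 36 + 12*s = 18*s - 54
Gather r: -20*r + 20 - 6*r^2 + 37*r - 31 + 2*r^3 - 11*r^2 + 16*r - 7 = 2*r^3 - 17*r^2 + 33*r - 18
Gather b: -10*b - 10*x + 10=-10*b - 10*x + 10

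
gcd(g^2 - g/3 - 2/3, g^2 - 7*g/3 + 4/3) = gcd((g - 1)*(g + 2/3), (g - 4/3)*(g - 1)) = g - 1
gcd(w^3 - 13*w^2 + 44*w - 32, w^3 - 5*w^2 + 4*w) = w^2 - 5*w + 4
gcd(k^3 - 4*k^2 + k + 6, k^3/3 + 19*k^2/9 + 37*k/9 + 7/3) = k + 1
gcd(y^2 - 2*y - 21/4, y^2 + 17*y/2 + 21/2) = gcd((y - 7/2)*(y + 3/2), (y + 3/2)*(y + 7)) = y + 3/2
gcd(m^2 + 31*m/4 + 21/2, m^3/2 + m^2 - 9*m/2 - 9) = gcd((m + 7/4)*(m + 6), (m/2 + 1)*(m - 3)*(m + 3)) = 1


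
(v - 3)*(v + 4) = v^2 + v - 12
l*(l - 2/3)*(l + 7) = l^3 + 19*l^2/3 - 14*l/3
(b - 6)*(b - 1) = b^2 - 7*b + 6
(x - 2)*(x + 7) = x^2 + 5*x - 14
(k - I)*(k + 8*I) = k^2 + 7*I*k + 8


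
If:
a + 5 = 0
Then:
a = -5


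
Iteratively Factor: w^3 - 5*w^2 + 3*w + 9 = (w + 1)*(w^2 - 6*w + 9) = (w - 3)*(w + 1)*(w - 3)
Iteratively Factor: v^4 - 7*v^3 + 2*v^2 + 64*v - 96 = (v - 2)*(v^3 - 5*v^2 - 8*v + 48) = (v - 4)*(v - 2)*(v^2 - v - 12) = (v - 4)^2*(v - 2)*(v + 3)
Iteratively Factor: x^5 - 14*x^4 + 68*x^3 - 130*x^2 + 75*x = (x - 3)*(x^4 - 11*x^3 + 35*x^2 - 25*x) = (x - 3)*(x - 1)*(x^3 - 10*x^2 + 25*x) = (x - 5)*(x - 3)*(x - 1)*(x^2 - 5*x) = (x - 5)^2*(x - 3)*(x - 1)*(x)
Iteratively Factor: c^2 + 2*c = (c + 2)*(c)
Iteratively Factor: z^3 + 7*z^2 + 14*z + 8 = (z + 2)*(z^2 + 5*z + 4) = (z + 2)*(z + 4)*(z + 1)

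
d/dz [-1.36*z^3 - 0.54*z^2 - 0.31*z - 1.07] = -4.08*z^2 - 1.08*z - 0.31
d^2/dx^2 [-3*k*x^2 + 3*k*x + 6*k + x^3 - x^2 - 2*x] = -6*k + 6*x - 2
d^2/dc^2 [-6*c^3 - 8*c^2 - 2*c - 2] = -36*c - 16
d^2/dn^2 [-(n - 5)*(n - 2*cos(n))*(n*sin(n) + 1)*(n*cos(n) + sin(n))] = 2*n^4*sin(2*n) - n^3*sin(n)/2 - 9*n^3*sin(3*n)/2 - 10*sqrt(2)*n^3*sin(2*n + pi/4) + n^3*cos(n) + 19*n^2*sin(n)/2 - 12*n^2*sin(2*n) + 45*n^2*sin(3*n)/2 - 5*n^2*cos(n)/2 + 36*n^2*cos(2*n) + 27*n^2*cos(3*n)/2 - 24*n*sin(n) + 9*n*sin(3*n) + 23*sqrt(2)*n*sin(2*n + pi/4) - 35*n*cos(n)/2 - 105*n*cos(3*n)/2 - 3*n - 2*sin(n) + 40*sin(2*n) - 20*sin(3*n) + 21*cos(n) + cos(2*n) - cos(3*n) + 7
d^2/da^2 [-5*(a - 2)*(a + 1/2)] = -10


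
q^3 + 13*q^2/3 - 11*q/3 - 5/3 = (q - 1)*(q + 1/3)*(q + 5)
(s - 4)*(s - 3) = s^2 - 7*s + 12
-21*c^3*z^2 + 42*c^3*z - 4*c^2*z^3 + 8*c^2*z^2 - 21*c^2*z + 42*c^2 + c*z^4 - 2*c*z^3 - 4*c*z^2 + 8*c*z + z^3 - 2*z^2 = (-7*c + z)*(3*c + z)*(z - 2)*(c*z + 1)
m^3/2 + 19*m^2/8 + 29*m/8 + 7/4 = (m/2 + 1/2)*(m + 7/4)*(m + 2)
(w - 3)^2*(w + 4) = w^3 - 2*w^2 - 15*w + 36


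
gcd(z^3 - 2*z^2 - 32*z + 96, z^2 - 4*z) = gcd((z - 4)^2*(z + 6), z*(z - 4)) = z - 4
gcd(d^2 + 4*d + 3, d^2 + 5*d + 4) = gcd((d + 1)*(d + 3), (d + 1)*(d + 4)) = d + 1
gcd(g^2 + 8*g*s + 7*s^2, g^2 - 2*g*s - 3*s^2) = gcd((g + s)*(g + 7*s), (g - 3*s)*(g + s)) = g + s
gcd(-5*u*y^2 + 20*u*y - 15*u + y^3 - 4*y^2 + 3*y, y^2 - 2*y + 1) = y - 1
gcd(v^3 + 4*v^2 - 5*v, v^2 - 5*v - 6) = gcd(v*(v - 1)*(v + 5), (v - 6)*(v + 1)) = 1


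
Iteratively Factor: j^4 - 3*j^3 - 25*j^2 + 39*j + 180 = (j - 4)*(j^3 + j^2 - 21*j - 45) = (j - 4)*(j + 3)*(j^2 - 2*j - 15) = (j - 4)*(j + 3)^2*(j - 5)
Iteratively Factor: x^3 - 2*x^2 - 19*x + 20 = (x - 5)*(x^2 + 3*x - 4) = (x - 5)*(x + 4)*(x - 1)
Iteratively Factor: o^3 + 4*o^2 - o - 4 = (o + 1)*(o^2 + 3*o - 4) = (o - 1)*(o + 1)*(o + 4)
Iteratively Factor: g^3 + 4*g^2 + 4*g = (g + 2)*(g^2 + 2*g) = (g + 2)^2*(g)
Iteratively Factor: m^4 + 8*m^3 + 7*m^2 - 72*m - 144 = (m + 3)*(m^3 + 5*m^2 - 8*m - 48) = (m + 3)*(m + 4)*(m^2 + m - 12) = (m + 3)*(m + 4)^2*(m - 3)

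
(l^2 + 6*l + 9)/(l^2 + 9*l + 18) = (l + 3)/(l + 6)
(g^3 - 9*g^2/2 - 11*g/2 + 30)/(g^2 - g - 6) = (g^2 - 3*g/2 - 10)/(g + 2)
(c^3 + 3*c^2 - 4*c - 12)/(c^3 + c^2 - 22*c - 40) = (c^2 + c - 6)/(c^2 - c - 20)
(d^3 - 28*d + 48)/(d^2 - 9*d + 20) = (d^2 + 4*d - 12)/(d - 5)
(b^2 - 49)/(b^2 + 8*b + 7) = (b - 7)/(b + 1)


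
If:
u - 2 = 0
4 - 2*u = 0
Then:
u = 2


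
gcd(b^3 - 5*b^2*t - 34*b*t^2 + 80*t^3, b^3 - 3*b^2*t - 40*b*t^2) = -b^2 + 3*b*t + 40*t^2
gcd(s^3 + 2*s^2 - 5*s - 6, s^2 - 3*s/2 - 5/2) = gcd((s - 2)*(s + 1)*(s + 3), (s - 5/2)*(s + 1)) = s + 1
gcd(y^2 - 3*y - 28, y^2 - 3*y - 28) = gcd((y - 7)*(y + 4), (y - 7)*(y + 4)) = y^2 - 3*y - 28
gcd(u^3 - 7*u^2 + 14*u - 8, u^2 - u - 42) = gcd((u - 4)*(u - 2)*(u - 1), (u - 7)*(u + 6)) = 1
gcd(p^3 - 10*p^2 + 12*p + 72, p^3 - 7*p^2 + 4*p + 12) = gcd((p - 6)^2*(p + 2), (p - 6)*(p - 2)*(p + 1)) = p - 6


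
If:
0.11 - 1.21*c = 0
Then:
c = 0.09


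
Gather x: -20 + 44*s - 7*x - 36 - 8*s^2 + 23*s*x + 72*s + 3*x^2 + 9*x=-8*s^2 + 116*s + 3*x^2 + x*(23*s + 2) - 56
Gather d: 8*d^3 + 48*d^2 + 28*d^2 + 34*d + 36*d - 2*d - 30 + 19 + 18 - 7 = 8*d^3 + 76*d^2 + 68*d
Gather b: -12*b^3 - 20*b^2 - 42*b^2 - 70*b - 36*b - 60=-12*b^3 - 62*b^2 - 106*b - 60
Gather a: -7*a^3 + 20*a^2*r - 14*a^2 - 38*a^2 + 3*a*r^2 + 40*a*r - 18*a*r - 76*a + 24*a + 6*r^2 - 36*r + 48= -7*a^3 + a^2*(20*r - 52) + a*(3*r^2 + 22*r - 52) + 6*r^2 - 36*r + 48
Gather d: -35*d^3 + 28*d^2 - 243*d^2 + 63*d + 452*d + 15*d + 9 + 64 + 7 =-35*d^3 - 215*d^2 + 530*d + 80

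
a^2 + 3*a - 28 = (a - 4)*(a + 7)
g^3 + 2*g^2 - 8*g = g*(g - 2)*(g + 4)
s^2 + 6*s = s*(s + 6)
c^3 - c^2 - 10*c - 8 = (c - 4)*(c + 1)*(c + 2)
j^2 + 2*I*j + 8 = (j - 2*I)*(j + 4*I)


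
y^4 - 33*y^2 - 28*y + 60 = (y - 6)*(y - 1)*(y + 2)*(y + 5)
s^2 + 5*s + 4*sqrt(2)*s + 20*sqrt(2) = (s + 5)*(s + 4*sqrt(2))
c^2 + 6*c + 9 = (c + 3)^2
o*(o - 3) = o^2 - 3*o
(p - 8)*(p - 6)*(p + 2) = p^3 - 12*p^2 + 20*p + 96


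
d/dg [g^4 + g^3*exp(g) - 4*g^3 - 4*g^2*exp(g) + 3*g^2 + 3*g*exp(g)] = g^3*exp(g) + 4*g^3 - g^2*exp(g) - 12*g^2 - 5*g*exp(g) + 6*g + 3*exp(g)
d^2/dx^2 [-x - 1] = 0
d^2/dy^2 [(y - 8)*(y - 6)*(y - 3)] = 6*y - 34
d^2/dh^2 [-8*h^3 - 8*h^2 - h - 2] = -48*h - 16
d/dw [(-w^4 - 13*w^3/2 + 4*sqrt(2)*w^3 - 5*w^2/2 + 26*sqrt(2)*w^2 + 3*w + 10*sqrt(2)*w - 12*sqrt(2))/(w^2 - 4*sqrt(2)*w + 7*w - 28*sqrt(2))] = (-4*w^3 - 55*w^2 - 182*w - 41)/(2*(w^2 + 14*w + 49))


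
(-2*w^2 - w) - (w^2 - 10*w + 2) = -3*w^2 + 9*w - 2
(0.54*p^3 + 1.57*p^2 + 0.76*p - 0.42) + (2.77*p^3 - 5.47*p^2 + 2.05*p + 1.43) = 3.31*p^3 - 3.9*p^2 + 2.81*p + 1.01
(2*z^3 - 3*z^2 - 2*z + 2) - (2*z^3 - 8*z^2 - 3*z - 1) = 5*z^2 + z + 3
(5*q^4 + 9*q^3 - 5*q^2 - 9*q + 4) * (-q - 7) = -5*q^5 - 44*q^4 - 58*q^3 + 44*q^2 + 59*q - 28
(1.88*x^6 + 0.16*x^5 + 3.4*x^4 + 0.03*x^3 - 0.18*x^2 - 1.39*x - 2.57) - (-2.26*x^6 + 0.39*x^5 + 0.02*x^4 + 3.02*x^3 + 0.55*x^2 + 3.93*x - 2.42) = 4.14*x^6 - 0.23*x^5 + 3.38*x^4 - 2.99*x^3 - 0.73*x^2 - 5.32*x - 0.15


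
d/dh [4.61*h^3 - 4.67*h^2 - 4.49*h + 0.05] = 13.83*h^2 - 9.34*h - 4.49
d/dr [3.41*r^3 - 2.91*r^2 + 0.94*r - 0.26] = 10.23*r^2 - 5.82*r + 0.94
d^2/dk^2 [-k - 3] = 0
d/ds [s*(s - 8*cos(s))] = 8*s*sin(s) + 2*s - 8*cos(s)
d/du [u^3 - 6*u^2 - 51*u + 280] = 3*u^2 - 12*u - 51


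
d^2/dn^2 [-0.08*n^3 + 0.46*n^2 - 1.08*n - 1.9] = 0.92 - 0.48*n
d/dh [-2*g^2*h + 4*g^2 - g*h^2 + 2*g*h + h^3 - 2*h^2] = -2*g^2 - 2*g*h + 2*g + 3*h^2 - 4*h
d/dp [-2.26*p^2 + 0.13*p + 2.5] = 0.13 - 4.52*p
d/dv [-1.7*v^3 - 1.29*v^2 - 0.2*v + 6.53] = -5.1*v^2 - 2.58*v - 0.2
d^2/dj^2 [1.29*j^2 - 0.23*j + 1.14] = 2.58000000000000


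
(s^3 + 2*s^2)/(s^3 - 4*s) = s/(s - 2)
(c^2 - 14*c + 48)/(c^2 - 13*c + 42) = (c - 8)/(c - 7)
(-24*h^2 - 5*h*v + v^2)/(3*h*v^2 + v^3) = (-8*h + v)/v^2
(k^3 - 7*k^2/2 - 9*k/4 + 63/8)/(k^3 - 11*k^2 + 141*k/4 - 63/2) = (k + 3/2)/(k - 6)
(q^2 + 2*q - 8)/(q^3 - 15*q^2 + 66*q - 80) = (q + 4)/(q^2 - 13*q + 40)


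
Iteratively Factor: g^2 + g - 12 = (g - 3)*(g + 4)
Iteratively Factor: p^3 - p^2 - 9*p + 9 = (p + 3)*(p^2 - 4*p + 3) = (p - 3)*(p + 3)*(p - 1)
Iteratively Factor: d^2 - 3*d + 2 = (d - 2)*(d - 1)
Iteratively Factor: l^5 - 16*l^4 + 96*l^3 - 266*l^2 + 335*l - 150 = (l - 1)*(l^4 - 15*l^3 + 81*l^2 - 185*l + 150) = (l - 5)*(l - 1)*(l^3 - 10*l^2 + 31*l - 30) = (l - 5)*(l - 2)*(l - 1)*(l^2 - 8*l + 15) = (l - 5)*(l - 3)*(l - 2)*(l - 1)*(l - 5)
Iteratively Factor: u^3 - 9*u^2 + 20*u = (u - 4)*(u^2 - 5*u) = u*(u - 4)*(u - 5)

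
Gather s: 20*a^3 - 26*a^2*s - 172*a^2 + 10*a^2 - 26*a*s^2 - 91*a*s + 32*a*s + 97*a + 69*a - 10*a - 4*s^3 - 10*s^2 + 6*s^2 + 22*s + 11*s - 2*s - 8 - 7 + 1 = 20*a^3 - 162*a^2 + 156*a - 4*s^3 + s^2*(-26*a - 4) + s*(-26*a^2 - 59*a + 31) - 14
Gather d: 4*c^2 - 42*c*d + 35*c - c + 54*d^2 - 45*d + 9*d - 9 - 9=4*c^2 + 34*c + 54*d^2 + d*(-42*c - 36) - 18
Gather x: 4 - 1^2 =3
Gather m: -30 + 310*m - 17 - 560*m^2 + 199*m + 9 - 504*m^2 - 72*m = -1064*m^2 + 437*m - 38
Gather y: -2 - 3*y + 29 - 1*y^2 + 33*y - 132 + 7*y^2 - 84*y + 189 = 6*y^2 - 54*y + 84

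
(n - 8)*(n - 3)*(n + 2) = n^3 - 9*n^2 + 2*n + 48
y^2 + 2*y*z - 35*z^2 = (y - 5*z)*(y + 7*z)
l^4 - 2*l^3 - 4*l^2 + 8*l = l*(l - 2)^2*(l + 2)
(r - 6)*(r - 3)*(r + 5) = r^3 - 4*r^2 - 27*r + 90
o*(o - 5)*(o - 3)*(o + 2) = o^4 - 6*o^3 - o^2 + 30*o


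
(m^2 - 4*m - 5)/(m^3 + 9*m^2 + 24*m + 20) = (m^2 - 4*m - 5)/(m^3 + 9*m^2 + 24*m + 20)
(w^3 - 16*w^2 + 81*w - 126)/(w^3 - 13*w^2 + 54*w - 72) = (w - 7)/(w - 4)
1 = 1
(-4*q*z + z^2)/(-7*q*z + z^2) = (4*q - z)/(7*q - z)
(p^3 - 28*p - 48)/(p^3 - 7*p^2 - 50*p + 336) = (p^2 + 6*p + 8)/(p^2 - p - 56)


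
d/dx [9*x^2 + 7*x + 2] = 18*x + 7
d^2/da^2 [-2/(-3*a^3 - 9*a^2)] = 4*(-(a + 1)*(a + 3) + 3*(a + 2)^2)/(a^4*(a + 3)^3)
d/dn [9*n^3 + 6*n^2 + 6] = 3*n*(9*n + 4)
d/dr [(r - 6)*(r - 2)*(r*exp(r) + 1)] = r^3*exp(r) - 5*r^2*exp(r) - 4*r*exp(r) + 2*r + 12*exp(r) - 8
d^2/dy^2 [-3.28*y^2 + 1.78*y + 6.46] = -6.56000000000000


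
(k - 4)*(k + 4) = k^2 - 16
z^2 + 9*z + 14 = (z + 2)*(z + 7)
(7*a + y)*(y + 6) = 7*a*y + 42*a + y^2 + 6*y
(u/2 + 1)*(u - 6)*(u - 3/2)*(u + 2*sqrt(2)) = u^4/2 - 11*u^3/4 + sqrt(2)*u^3 - 11*sqrt(2)*u^2/2 - 3*u^2 - 6*sqrt(2)*u + 9*u + 18*sqrt(2)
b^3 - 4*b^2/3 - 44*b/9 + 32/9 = (b - 8/3)*(b - 2/3)*(b + 2)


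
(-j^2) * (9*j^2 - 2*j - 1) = -9*j^4 + 2*j^3 + j^2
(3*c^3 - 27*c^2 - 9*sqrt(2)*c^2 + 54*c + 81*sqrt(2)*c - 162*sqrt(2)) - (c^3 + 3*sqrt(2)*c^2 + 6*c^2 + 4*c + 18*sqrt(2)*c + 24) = 2*c^3 - 33*c^2 - 12*sqrt(2)*c^2 + 50*c + 63*sqrt(2)*c - 162*sqrt(2) - 24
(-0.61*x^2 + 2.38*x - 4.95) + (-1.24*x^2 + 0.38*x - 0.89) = -1.85*x^2 + 2.76*x - 5.84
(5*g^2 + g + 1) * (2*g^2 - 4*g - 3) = 10*g^4 - 18*g^3 - 17*g^2 - 7*g - 3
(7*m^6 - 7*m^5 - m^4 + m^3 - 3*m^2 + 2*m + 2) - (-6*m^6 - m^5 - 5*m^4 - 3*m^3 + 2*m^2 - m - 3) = 13*m^6 - 6*m^5 + 4*m^4 + 4*m^3 - 5*m^2 + 3*m + 5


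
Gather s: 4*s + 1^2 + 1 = 4*s + 2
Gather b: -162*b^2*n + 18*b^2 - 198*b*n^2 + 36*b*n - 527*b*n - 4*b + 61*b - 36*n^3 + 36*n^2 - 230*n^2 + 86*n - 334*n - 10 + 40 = b^2*(18 - 162*n) + b*(-198*n^2 - 491*n + 57) - 36*n^3 - 194*n^2 - 248*n + 30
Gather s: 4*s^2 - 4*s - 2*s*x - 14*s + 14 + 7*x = 4*s^2 + s*(-2*x - 18) + 7*x + 14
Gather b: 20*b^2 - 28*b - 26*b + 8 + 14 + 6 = 20*b^2 - 54*b + 28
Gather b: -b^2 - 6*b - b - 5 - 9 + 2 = -b^2 - 7*b - 12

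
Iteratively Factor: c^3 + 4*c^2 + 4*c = (c)*(c^2 + 4*c + 4) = c*(c + 2)*(c + 2)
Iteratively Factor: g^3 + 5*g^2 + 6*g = (g)*(g^2 + 5*g + 6) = g*(g + 2)*(g + 3)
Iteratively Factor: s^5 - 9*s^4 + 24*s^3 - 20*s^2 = (s - 2)*(s^4 - 7*s^3 + 10*s^2) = (s - 5)*(s - 2)*(s^3 - 2*s^2) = s*(s - 5)*(s - 2)*(s^2 - 2*s) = s^2*(s - 5)*(s - 2)*(s - 2)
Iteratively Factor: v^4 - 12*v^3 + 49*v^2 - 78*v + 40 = (v - 4)*(v^3 - 8*v^2 + 17*v - 10) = (v - 4)*(v - 2)*(v^2 - 6*v + 5) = (v - 4)*(v - 2)*(v - 1)*(v - 5)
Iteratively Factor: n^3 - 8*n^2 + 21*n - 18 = (n - 3)*(n^2 - 5*n + 6) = (n - 3)*(n - 2)*(n - 3)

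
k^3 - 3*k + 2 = (k - 1)^2*(k + 2)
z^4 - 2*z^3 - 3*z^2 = z^2*(z - 3)*(z + 1)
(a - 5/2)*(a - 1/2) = a^2 - 3*a + 5/4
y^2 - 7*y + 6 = (y - 6)*(y - 1)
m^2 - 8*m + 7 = (m - 7)*(m - 1)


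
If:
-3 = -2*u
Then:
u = 3/2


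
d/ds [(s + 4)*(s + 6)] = 2*s + 10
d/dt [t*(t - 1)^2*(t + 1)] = 4*t^3 - 3*t^2 - 2*t + 1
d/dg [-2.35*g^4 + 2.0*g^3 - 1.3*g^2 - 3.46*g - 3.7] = -9.4*g^3 + 6.0*g^2 - 2.6*g - 3.46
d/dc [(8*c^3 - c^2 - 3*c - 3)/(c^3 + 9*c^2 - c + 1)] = (73*c^4 - 10*c^3 + 61*c^2 + 52*c - 6)/(c^6 + 18*c^5 + 79*c^4 - 16*c^3 + 19*c^2 - 2*c + 1)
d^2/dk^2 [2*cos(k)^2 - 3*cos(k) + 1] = 3*cos(k) - 4*cos(2*k)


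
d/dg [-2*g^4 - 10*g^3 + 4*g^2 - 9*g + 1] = -8*g^3 - 30*g^2 + 8*g - 9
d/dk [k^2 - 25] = 2*k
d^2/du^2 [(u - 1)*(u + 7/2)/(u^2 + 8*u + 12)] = (-11*u^3 - 93*u^2 - 348*u - 556)/(u^6 + 24*u^5 + 228*u^4 + 1088*u^3 + 2736*u^2 + 3456*u + 1728)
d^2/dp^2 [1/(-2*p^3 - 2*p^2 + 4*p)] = (p*(3*p + 1)*(p^2 + p - 2) - (3*p^2 + 2*p - 2)^2)/(p^3*(p^2 + p - 2)^3)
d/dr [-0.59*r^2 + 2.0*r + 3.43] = 2.0 - 1.18*r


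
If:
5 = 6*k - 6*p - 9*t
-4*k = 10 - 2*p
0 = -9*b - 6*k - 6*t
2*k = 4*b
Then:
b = 70/39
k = 140/39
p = 475/39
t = -245/39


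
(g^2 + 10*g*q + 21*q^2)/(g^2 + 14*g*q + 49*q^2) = (g + 3*q)/(g + 7*q)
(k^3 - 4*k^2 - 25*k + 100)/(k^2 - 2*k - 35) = (k^2 - 9*k + 20)/(k - 7)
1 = 1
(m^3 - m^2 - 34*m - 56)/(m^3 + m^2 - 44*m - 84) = (m + 4)/(m + 6)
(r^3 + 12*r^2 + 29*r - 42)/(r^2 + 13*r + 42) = r - 1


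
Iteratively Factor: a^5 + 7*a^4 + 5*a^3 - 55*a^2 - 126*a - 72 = (a - 3)*(a^4 + 10*a^3 + 35*a^2 + 50*a + 24) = (a - 3)*(a + 2)*(a^3 + 8*a^2 + 19*a + 12) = (a - 3)*(a + 2)*(a + 3)*(a^2 + 5*a + 4) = (a - 3)*(a + 1)*(a + 2)*(a + 3)*(a + 4)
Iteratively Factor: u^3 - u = (u)*(u^2 - 1) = u*(u + 1)*(u - 1)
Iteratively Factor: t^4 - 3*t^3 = (t)*(t^3 - 3*t^2) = t*(t - 3)*(t^2) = t^2*(t - 3)*(t)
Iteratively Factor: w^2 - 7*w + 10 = (w - 2)*(w - 5)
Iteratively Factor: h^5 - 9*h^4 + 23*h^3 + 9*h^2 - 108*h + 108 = (h - 3)*(h^4 - 6*h^3 + 5*h^2 + 24*h - 36) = (h - 3)^2*(h^3 - 3*h^2 - 4*h + 12) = (h - 3)^2*(h - 2)*(h^2 - h - 6) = (h - 3)^2*(h - 2)*(h + 2)*(h - 3)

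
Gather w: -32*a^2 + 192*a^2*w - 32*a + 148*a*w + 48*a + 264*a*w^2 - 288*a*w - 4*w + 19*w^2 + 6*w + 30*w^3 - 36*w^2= -32*a^2 + 16*a + 30*w^3 + w^2*(264*a - 17) + w*(192*a^2 - 140*a + 2)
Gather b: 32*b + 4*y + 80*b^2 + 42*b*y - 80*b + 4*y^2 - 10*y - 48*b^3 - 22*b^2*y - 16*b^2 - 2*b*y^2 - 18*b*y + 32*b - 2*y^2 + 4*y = -48*b^3 + b^2*(64 - 22*y) + b*(-2*y^2 + 24*y - 16) + 2*y^2 - 2*y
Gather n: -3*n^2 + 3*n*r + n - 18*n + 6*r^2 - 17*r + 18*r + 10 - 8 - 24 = -3*n^2 + n*(3*r - 17) + 6*r^2 + r - 22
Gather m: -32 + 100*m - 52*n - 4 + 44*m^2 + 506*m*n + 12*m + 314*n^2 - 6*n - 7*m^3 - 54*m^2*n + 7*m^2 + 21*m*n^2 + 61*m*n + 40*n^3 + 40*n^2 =-7*m^3 + m^2*(51 - 54*n) + m*(21*n^2 + 567*n + 112) + 40*n^3 + 354*n^2 - 58*n - 36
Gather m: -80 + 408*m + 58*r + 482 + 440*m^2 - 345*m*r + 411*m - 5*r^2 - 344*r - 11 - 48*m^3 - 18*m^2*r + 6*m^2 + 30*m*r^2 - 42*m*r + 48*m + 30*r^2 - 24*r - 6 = -48*m^3 + m^2*(446 - 18*r) + m*(30*r^2 - 387*r + 867) + 25*r^2 - 310*r + 385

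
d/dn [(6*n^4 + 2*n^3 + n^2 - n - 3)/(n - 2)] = (18*n^4 - 44*n^3 - 11*n^2 - 4*n + 5)/(n^2 - 4*n + 4)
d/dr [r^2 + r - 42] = 2*r + 1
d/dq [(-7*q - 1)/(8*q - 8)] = 1/(q^2 - 2*q + 1)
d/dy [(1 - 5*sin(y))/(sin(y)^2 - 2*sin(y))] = (5*cos(y) - 2/tan(y) + 2*cos(y)/sin(y)^2)/(sin(y) - 2)^2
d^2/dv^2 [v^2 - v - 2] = 2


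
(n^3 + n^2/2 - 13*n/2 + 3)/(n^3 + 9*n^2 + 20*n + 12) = (2*n^3 + n^2 - 13*n + 6)/(2*(n^3 + 9*n^2 + 20*n + 12))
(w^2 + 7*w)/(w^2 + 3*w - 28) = w/(w - 4)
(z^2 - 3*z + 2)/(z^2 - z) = (z - 2)/z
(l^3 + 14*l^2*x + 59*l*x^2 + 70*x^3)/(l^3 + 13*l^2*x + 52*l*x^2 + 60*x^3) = (l + 7*x)/(l + 6*x)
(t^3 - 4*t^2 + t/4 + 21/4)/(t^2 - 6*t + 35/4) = (2*t^2 - t - 3)/(2*t - 5)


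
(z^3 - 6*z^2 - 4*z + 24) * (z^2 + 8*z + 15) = z^5 + 2*z^4 - 37*z^3 - 98*z^2 + 132*z + 360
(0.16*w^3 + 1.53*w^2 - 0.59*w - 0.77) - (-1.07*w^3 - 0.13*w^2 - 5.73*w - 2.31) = 1.23*w^3 + 1.66*w^2 + 5.14*w + 1.54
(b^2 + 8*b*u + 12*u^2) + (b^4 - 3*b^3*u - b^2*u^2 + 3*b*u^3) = b^4 - 3*b^3*u - b^2*u^2 + b^2 + 3*b*u^3 + 8*b*u + 12*u^2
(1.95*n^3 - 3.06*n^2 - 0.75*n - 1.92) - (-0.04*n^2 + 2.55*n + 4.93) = 1.95*n^3 - 3.02*n^2 - 3.3*n - 6.85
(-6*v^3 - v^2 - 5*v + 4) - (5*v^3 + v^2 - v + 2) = -11*v^3 - 2*v^2 - 4*v + 2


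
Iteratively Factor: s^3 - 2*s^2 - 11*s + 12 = (s - 1)*(s^2 - s - 12) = (s - 4)*(s - 1)*(s + 3)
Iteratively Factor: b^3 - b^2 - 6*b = (b + 2)*(b^2 - 3*b) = (b - 3)*(b + 2)*(b)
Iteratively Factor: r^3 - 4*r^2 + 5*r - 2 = (r - 1)*(r^2 - 3*r + 2) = (r - 2)*(r - 1)*(r - 1)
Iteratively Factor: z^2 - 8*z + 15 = (z - 3)*(z - 5)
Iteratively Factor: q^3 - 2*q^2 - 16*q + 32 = (q - 4)*(q^2 + 2*q - 8) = (q - 4)*(q + 4)*(q - 2)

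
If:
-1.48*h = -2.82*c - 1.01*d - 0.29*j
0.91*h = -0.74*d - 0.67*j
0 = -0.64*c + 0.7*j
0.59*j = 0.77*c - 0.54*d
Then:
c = 0.00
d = 0.00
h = 0.00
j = 0.00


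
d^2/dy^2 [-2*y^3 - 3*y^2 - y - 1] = -12*y - 6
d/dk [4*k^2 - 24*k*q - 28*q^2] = 8*k - 24*q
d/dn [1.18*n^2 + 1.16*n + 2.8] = 2.36*n + 1.16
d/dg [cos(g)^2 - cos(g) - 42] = sin(g) - sin(2*g)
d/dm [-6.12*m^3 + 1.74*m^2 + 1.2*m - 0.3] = -18.36*m^2 + 3.48*m + 1.2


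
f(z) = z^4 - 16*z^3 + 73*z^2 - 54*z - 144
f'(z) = 4*z^3 - 48*z^2 + 146*z - 54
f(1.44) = -113.86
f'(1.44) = 68.65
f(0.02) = -145.05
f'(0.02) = -51.10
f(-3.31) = 1534.81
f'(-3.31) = -1208.21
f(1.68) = -96.58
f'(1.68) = 74.77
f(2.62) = -25.01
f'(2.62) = 70.97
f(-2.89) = 1077.72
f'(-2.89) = -973.39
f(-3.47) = 1735.86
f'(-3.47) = -1305.71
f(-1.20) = 55.64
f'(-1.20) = -305.23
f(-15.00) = 121716.00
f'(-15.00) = -26544.00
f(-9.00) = 24480.00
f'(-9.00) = -8172.00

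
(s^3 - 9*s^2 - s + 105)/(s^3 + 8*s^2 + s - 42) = (s^2 - 12*s + 35)/(s^2 + 5*s - 14)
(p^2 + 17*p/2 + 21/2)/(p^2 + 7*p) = (p + 3/2)/p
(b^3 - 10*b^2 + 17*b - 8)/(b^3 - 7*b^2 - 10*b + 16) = (b - 1)/(b + 2)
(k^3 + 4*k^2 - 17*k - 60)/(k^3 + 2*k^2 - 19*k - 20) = (k + 3)/(k + 1)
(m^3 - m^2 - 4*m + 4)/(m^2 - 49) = (m^3 - m^2 - 4*m + 4)/(m^2 - 49)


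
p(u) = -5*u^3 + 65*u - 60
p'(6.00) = -475.00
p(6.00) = -750.00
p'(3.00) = -70.00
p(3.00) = 0.00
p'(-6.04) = -482.22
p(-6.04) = 649.14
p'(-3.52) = -120.86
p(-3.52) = -70.73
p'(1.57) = 28.03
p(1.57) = 22.70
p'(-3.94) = -167.85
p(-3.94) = -10.29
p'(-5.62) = -408.77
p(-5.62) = 462.22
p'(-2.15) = -4.34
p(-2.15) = -150.06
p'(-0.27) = 63.91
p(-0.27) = -77.45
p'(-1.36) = 37.26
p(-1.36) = -135.82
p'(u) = 65 - 15*u^2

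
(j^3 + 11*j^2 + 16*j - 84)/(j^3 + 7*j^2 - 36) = (j + 7)/(j + 3)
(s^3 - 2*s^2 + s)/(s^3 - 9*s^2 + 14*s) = (s^2 - 2*s + 1)/(s^2 - 9*s + 14)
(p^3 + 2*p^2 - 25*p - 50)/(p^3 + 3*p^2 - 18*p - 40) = (p - 5)/(p - 4)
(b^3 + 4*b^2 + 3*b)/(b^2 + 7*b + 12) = b*(b + 1)/(b + 4)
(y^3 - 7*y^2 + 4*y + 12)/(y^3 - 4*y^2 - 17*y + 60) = (y^3 - 7*y^2 + 4*y + 12)/(y^3 - 4*y^2 - 17*y + 60)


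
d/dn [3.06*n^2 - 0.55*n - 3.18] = 6.12*n - 0.55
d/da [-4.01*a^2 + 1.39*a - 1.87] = 1.39 - 8.02*a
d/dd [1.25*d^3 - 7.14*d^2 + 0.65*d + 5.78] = 3.75*d^2 - 14.28*d + 0.65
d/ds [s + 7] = 1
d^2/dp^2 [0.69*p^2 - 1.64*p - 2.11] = 1.38000000000000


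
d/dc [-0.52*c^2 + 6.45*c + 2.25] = 6.45 - 1.04*c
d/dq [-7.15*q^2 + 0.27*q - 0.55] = 0.27 - 14.3*q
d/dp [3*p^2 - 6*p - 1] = 6*p - 6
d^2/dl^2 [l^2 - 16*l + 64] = 2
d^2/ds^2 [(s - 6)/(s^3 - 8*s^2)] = 2*(3*s^3 - 60*s^2 + 448*s - 1152)/(s^4*(s^3 - 24*s^2 + 192*s - 512))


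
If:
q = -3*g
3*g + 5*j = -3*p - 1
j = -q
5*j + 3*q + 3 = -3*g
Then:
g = -1/3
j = -1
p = 5/3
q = 1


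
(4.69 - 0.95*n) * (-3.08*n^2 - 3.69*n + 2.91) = 2.926*n^3 - 10.9397*n^2 - 20.0706*n + 13.6479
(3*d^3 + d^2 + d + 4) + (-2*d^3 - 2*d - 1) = d^3 + d^2 - d + 3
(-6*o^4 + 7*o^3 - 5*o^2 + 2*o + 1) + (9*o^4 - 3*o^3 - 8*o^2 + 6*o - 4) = 3*o^4 + 4*o^3 - 13*o^2 + 8*o - 3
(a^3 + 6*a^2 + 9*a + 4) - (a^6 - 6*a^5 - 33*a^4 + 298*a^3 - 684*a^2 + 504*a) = -a^6 + 6*a^5 + 33*a^4 - 297*a^3 + 690*a^2 - 495*a + 4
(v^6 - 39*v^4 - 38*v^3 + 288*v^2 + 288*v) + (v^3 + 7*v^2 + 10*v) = v^6 - 39*v^4 - 37*v^3 + 295*v^2 + 298*v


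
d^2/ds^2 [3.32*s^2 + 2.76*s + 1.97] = 6.64000000000000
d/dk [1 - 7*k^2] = -14*k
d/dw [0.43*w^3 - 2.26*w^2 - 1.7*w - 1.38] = 1.29*w^2 - 4.52*w - 1.7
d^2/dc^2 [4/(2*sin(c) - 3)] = 8*(-3*sin(c) + cos(2*c) + 3)/(2*sin(c) - 3)^3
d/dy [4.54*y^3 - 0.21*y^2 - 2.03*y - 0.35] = 13.62*y^2 - 0.42*y - 2.03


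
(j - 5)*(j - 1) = j^2 - 6*j + 5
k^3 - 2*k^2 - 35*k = k*(k - 7)*(k + 5)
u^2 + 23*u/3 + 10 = (u + 5/3)*(u + 6)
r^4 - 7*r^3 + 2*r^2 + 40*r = r*(r - 5)*(r - 4)*(r + 2)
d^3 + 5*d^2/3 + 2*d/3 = d*(d + 2/3)*(d + 1)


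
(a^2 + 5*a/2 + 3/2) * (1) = a^2 + 5*a/2 + 3/2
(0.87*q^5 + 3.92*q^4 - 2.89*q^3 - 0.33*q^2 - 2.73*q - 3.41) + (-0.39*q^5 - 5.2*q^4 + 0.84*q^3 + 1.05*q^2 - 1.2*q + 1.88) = 0.48*q^5 - 1.28*q^4 - 2.05*q^3 + 0.72*q^2 - 3.93*q - 1.53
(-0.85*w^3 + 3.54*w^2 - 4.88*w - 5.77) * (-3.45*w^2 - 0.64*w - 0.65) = 2.9325*w^5 - 11.669*w^4 + 15.1229*w^3 + 20.7287*w^2 + 6.8648*w + 3.7505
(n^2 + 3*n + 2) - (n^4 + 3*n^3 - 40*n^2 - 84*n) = -n^4 - 3*n^3 + 41*n^2 + 87*n + 2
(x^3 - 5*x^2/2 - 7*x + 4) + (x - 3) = x^3 - 5*x^2/2 - 6*x + 1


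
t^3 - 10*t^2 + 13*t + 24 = (t - 8)*(t - 3)*(t + 1)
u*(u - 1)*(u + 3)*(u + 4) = u^4 + 6*u^3 + 5*u^2 - 12*u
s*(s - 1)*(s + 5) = s^3 + 4*s^2 - 5*s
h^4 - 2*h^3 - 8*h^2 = h^2*(h - 4)*(h + 2)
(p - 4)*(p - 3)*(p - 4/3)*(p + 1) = p^4 - 22*p^3/3 + 13*p^2 + 16*p/3 - 16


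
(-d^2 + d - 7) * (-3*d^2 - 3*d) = 3*d^4 + 18*d^2 + 21*d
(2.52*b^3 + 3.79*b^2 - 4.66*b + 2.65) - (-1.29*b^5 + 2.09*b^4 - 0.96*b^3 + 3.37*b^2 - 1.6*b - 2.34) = 1.29*b^5 - 2.09*b^4 + 3.48*b^3 + 0.42*b^2 - 3.06*b + 4.99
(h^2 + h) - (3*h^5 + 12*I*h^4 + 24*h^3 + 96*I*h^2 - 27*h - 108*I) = -3*h^5 - 12*I*h^4 - 24*h^3 + h^2 - 96*I*h^2 + 28*h + 108*I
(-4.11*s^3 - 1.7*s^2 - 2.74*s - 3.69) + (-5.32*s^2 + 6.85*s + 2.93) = -4.11*s^3 - 7.02*s^2 + 4.11*s - 0.76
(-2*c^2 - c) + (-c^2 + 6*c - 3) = -3*c^2 + 5*c - 3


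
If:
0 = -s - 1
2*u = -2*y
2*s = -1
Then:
No Solution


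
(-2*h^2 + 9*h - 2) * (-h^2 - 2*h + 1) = 2*h^4 - 5*h^3 - 18*h^2 + 13*h - 2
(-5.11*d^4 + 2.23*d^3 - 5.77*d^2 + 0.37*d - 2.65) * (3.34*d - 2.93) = -17.0674*d^5 + 22.4205*d^4 - 25.8057*d^3 + 18.1419*d^2 - 9.9351*d + 7.7645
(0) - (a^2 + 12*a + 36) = -a^2 - 12*a - 36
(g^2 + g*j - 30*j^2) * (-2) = -2*g^2 - 2*g*j + 60*j^2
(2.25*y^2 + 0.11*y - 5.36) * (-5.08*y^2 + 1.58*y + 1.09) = -11.43*y^4 + 2.9962*y^3 + 29.8551*y^2 - 8.3489*y - 5.8424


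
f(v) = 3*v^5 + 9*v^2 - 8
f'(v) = 15*v^4 + 18*v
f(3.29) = 1245.80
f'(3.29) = 1816.64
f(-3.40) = -1267.02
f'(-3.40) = 1943.30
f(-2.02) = -72.17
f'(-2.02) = 213.38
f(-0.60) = -4.99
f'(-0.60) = -8.86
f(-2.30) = -153.48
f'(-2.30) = 378.36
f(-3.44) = -1346.65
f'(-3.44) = 2038.59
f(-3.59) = -1680.94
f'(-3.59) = 2426.93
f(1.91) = 101.09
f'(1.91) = 234.01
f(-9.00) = -176426.00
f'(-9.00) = 98253.00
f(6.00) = 23644.00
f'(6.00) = 19548.00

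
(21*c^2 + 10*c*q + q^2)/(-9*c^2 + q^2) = (7*c + q)/(-3*c + q)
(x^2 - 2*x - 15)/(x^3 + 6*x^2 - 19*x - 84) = (x - 5)/(x^2 + 3*x - 28)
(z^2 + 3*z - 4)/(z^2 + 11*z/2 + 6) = 2*(z - 1)/(2*z + 3)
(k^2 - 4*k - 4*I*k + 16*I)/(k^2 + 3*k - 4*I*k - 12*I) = (k - 4)/(k + 3)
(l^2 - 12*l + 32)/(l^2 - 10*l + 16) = (l - 4)/(l - 2)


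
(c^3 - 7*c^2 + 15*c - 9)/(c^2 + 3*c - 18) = (c^2 - 4*c + 3)/(c + 6)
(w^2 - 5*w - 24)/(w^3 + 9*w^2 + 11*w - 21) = (w - 8)/(w^2 + 6*w - 7)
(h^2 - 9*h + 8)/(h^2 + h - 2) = (h - 8)/(h + 2)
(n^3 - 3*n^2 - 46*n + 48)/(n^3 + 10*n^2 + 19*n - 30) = (n - 8)/(n + 5)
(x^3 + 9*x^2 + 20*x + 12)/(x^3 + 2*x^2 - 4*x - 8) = (x^2 + 7*x + 6)/(x^2 - 4)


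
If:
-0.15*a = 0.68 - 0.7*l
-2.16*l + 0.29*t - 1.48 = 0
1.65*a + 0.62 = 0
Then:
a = -0.38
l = 0.89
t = 11.74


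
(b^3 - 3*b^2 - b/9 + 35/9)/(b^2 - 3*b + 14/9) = (3*b^2 - 2*b - 5)/(3*b - 2)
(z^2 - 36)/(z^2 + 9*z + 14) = (z^2 - 36)/(z^2 + 9*z + 14)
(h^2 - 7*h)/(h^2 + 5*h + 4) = h*(h - 7)/(h^2 + 5*h + 4)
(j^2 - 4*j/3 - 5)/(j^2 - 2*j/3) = (3*j^2 - 4*j - 15)/(j*(3*j - 2))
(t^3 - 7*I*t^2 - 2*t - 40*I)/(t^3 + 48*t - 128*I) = (t^2 - 3*I*t + 10)/(t^2 + 4*I*t + 32)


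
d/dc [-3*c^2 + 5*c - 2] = 5 - 6*c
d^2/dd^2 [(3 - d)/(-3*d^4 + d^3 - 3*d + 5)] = 6*(3*(d - 3)*(4*d^3 - d^2 + 1)^2 + (-4*d^3 + d^2 - d*(d - 3)*(6*d - 1) - 1)*(3*d^4 - d^3 + 3*d - 5))/(3*d^4 - d^3 + 3*d - 5)^3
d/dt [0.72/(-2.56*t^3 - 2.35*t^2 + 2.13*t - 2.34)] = (5.5296*t^2 + 3.384*t - 1.5336)/(2.56*t^3 + 2.35*t^2 - 2.13*t + 2.34)^2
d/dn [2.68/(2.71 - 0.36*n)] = 0.9648/(0.36*n - 2.71)^2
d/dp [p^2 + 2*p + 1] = 2*p + 2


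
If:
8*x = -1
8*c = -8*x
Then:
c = 1/8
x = -1/8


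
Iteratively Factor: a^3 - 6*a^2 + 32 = (a - 4)*(a^2 - 2*a - 8) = (a - 4)^2*(a + 2)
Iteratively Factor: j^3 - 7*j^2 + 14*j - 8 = (j - 1)*(j^2 - 6*j + 8) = (j - 4)*(j - 1)*(j - 2)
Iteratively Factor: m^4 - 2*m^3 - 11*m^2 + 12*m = (m)*(m^3 - 2*m^2 - 11*m + 12) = m*(m + 3)*(m^2 - 5*m + 4) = m*(m - 4)*(m + 3)*(m - 1)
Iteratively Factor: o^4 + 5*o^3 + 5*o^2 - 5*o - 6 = (o + 3)*(o^3 + 2*o^2 - o - 2) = (o + 2)*(o + 3)*(o^2 - 1) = (o + 1)*(o + 2)*(o + 3)*(o - 1)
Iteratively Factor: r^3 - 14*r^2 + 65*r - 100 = (r - 5)*(r^2 - 9*r + 20) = (r - 5)^2*(r - 4)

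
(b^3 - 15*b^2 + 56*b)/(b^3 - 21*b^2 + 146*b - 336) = b/(b - 6)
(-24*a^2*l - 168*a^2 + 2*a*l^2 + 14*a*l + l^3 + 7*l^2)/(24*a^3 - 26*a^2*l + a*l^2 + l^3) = (-l - 7)/(a - l)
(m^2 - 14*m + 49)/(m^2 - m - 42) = (m - 7)/(m + 6)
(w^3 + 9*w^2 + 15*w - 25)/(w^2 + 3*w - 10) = (w^2 + 4*w - 5)/(w - 2)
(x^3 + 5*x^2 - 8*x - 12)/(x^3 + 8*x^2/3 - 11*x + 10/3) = 3*(x^2 + 7*x + 6)/(3*x^2 + 14*x - 5)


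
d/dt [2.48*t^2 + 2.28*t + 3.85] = 4.96*t + 2.28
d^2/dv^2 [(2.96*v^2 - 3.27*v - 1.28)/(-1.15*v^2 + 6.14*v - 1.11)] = (-3.5527136788005e-15*v^4 - 33.15197*v^3 + 32.8274400000001*v^2 - 79.27341*v + 130.52182)/(1.520875*v^6 - 24.36045*v^5 + 134.467545*v^4 - 278.501804*v^3 + 129.790413*v^2 - 22.695282*v + 1.367631)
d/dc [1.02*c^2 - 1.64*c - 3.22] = 2.04*c - 1.64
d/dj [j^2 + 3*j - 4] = 2*j + 3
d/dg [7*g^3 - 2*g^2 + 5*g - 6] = 21*g^2 - 4*g + 5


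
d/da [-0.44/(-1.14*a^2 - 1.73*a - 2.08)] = (-1.0032*a - 0.7612)/(1.14*a^2 + 1.73*a + 2.08)^2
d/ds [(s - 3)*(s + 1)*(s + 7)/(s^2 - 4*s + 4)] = (s^3 - 6*s^2 - 3*s + 76)/(s^3 - 6*s^2 + 12*s - 8)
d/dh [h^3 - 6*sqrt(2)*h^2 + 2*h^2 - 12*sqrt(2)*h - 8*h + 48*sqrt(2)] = 3*h^2 - 12*sqrt(2)*h + 4*h - 12*sqrt(2) - 8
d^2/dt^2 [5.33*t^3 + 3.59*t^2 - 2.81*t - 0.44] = 31.98*t + 7.18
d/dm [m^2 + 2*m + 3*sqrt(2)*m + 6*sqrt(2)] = 2*m + 2 + 3*sqrt(2)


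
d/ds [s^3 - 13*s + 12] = 3*s^2 - 13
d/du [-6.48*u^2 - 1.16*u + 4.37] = -12.96*u - 1.16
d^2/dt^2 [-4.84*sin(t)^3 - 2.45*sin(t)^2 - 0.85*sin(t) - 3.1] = 4.48*sin(t) - 10.89*sin(3*t) - 4.9*cos(2*t)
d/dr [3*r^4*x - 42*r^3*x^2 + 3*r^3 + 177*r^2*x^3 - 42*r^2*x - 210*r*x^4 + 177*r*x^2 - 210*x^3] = 12*r^3*x - 126*r^2*x^2 + 9*r^2 + 354*r*x^3 - 84*r*x - 210*x^4 + 177*x^2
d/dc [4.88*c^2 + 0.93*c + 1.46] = 9.76*c + 0.93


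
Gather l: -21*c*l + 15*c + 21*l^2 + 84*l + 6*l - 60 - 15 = 15*c + 21*l^2 + l*(90 - 21*c) - 75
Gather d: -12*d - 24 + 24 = -12*d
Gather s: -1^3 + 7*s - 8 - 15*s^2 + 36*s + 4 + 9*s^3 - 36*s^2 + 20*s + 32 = 9*s^3 - 51*s^2 + 63*s + 27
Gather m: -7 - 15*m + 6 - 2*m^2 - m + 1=-2*m^2 - 16*m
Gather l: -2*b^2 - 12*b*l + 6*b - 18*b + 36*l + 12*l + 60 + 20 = -2*b^2 - 12*b + l*(48 - 12*b) + 80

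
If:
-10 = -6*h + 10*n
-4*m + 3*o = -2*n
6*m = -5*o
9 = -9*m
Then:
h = -14/3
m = -1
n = -19/5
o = 6/5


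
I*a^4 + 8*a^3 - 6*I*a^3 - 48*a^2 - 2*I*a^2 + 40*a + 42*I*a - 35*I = (a - 5)*(a - 7*I)*(a - I)*(I*a - I)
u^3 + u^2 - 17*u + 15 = (u - 3)*(u - 1)*(u + 5)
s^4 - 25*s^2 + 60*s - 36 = (s - 3)*(s - 2)*(s - 1)*(s + 6)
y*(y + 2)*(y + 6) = y^3 + 8*y^2 + 12*y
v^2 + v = v*(v + 1)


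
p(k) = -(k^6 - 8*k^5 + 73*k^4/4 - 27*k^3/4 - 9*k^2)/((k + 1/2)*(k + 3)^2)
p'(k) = -(6*k^5 - 40*k^4 + 73*k^3 - 81*k^2/4 - 18*k)/((k + 1/2)*(k + 3)^2) + 2*(k^6 - 8*k^5 + 73*k^4/4 - 27*k^3/4 - 9*k^2)/((k + 1/2)*(k + 3)^3) + (k^6 - 8*k^5 + 73*k^4/4 - 27*k^3/4 - 9*k^2)/((k + 1/2)^2*(k + 3)^2)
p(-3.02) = 4355378.80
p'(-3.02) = 430346034.56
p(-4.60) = 3295.47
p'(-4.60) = 1329.48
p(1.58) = -0.03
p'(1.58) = -0.40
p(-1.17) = 23.53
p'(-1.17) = -84.94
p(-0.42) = 0.77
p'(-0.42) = -5.06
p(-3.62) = 8804.74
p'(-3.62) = 19332.72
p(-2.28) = 1256.87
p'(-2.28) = -5364.51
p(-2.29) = 1311.90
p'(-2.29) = -5643.96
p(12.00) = -483.84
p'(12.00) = -176.45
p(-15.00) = 8817.19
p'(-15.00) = -1194.38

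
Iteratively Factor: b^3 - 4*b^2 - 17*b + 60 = (b - 3)*(b^2 - b - 20) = (b - 5)*(b - 3)*(b + 4)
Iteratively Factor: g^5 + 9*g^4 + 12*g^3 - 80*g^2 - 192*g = (g - 3)*(g^4 + 12*g^3 + 48*g^2 + 64*g) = (g - 3)*(g + 4)*(g^3 + 8*g^2 + 16*g) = (g - 3)*(g + 4)^2*(g^2 + 4*g) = (g - 3)*(g + 4)^3*(g)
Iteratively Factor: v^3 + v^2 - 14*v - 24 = (v + 2)*(v^2 - v - 12) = (v + 2)*(v + 3)*(v - 4)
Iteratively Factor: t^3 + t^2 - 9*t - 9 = (t + 3)*(t^2 - 2*t - 3) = (t + 1)*(t + 3)*(t - 3)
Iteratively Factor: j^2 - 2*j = (j - 2)*(j)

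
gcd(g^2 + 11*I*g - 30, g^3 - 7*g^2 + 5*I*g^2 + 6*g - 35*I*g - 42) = g + 6*I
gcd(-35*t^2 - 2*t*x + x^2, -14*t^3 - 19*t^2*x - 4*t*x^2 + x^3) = -7*t + x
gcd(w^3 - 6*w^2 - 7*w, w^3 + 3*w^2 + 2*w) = w^2 + w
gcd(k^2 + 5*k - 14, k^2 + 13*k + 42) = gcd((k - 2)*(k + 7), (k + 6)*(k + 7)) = k + 7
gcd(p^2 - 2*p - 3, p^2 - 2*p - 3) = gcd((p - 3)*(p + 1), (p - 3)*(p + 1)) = p^2 - 2*p - 3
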